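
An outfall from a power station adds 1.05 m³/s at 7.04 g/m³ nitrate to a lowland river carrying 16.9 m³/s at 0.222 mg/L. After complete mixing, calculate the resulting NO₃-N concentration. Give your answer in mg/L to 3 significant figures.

0.621 mg/L

By mass balance at complete mixing, C = (1.05·7.04 + 16.9·0.222) / (1.05 + 16.9) = 11.14/17.95 = 0.6208 mg/L.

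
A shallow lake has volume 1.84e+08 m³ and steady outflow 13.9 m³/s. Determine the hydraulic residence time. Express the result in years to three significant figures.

Q = 13.9 m³/s × 3.156e+07 s/yr = 4.387e+08 m³/yr.
Hydraulic residence time τ = V/Q = 1.84e+08/4.387e+08 = 0.4195 yr.

0.419 yr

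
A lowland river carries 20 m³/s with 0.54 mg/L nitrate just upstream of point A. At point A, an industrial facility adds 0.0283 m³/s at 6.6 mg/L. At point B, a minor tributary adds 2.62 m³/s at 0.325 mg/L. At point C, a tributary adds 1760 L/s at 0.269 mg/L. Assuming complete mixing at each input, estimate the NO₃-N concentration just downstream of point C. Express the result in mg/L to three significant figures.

After input A: C = (20·0.54 + 0.0283·6.6) / 20.03 = 0.5486 mg/L.
After input B: C = (20.03·0.5486 + 2.62·0.325) / 22.65 = 0.5227 mg/L.
1760 L/s = 1.76 m³/s.
After input C: C = (22.65·0.5227 + 1.76·0.269) / 24.41 = 0.5044 mg/L.

0.504 mg/L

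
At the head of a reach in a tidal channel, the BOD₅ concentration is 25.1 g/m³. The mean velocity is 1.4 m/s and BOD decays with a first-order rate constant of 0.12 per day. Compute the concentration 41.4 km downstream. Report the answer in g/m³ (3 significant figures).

24.1 g/m³

Travel time t = 41.4 km / 1.4 m/s = 4.14e+04/1.4 = 2.957e+04 s = 0.3423 d.
First-order decay: C = 25.1·exp(−0.12·0.3423) = 25.1·0.9598 = 24.09 g/m³.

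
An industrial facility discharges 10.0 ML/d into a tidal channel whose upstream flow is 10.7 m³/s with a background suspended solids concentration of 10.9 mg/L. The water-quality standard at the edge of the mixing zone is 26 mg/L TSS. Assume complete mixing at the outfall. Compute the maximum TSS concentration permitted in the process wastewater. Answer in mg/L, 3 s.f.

1420 mg/L

10.0 ML/d = 0.1157 m³/s.
Mass balance: 26·10.82 = 0.1157·Cₑ + 10.7·10.9.
Cₑ = (281.2 − 116.6) / 0.1157 = 1422 mg/L.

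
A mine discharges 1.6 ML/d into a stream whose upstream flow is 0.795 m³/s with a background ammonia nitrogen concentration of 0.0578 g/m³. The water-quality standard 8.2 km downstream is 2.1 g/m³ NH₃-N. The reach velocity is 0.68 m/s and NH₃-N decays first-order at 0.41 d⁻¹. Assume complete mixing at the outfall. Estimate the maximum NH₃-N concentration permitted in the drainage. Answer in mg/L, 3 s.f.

1.6 ML/d = 0.01852 m³/s.
Travel time to the compliance point: t = 8200/0.68 = 1.206e+04 s = 0.1396 d; decay factor exp(−0.41·0.1396) = 0.9444.
So the concentration just after mixing may be at most 2.1/0.9444 = 2.224 mg/L.
Mass balance: 2.224·0.8135 = 0.01852·Cₑ + 0.795·0.0578.
Cₑ = (1.809 − 0.04595) / 0.01852 = 95.2 mg/L.

95.2 mg/L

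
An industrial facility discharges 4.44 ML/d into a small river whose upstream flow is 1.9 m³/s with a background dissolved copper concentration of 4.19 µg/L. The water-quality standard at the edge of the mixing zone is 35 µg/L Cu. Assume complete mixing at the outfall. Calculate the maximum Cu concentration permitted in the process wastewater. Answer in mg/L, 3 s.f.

4.44 ML/d = 0.05139 m³/s.
4.19 µg/L = 0.00419 mg/L.
35 µg/L = 0.035 mg/L.
Mass balance: 0.035·1.951 = 0.05139·Cₑ + 1.9·0.00419.
Cₑ = (0.0683 − 0.007961) / 0.05139 = 1.174 mg/L.

1.17 mg/L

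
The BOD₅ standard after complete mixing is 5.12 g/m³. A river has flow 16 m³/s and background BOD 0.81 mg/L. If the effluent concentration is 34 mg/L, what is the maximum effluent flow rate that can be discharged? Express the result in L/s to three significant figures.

2390 L/s

Mass balance at complete mixing: C_std·(Q_w + Q_r) = Q_w·C_e + Q_r·C_b.
Rearranging, Q_w = Q_r·(C_std − C_b)/(C_e − C_std) = 16·(5.12 − 0.81) / (34 − 5.12) = 2.388 m³/s.
= 2388 L/s.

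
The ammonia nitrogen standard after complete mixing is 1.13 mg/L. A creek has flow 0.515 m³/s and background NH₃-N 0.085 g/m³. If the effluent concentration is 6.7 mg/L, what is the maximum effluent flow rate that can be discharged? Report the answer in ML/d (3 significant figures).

Mass balance at complete mixing: C_std·(Q_w + Q_r) = Q_w·C_e + Q_r·C_b.
Rearranging, Q_w = Q_r·(C_std − C_b)/(C_e − C_std) = 0.515·(1.13 − 0.085) / (6.7 − 1.13) = 0.09662 m³/s.
= 8.348 ML/d.

8.35 ML/d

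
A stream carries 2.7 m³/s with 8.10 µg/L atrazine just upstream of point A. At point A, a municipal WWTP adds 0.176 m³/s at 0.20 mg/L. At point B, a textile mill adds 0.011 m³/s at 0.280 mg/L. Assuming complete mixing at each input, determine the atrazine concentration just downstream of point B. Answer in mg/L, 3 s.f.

8.10 µg/L = 0.0081 mg/L.
After input A: C = (2.7·0.0081 + 0.176·0.2) / 2.876 = 0.01984 mg/L.
After input B: C = (2.876·0.01984 + 0.011·0.28) / 2.887 = 0.02083 mg/L.

0.0208 mg/L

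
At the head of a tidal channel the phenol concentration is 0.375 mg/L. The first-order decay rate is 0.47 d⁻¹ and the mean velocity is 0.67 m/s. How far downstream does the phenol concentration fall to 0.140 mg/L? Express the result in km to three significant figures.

From C = C₀·e^(−kt), t = ln(C₀/C)/k = ln(0.375/0.140)/0.47 = 0.9853/0.47 = 2.096 d.
Distance = v·t = 0.67 m/s × 1.811e+05 s = 1.214e+05 m = 121.4 km.

121 km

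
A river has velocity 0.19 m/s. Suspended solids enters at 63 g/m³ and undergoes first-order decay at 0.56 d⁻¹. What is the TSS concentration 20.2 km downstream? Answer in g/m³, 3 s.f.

Travel time t = 20.2 km / 0.19 m/s = 2.02e+04/0.19 = 1.063e+05 s = 1.231 d.
First-order decay: C = 63·exp(−0.56·1.231) = 63·0.502 = 31.63 g/m³.

31.6 g/m³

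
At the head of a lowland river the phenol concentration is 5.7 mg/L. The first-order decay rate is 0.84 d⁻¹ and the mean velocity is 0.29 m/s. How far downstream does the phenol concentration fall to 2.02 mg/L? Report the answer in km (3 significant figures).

From C = C₀·e^(−kt), t = ln(C₀/C)/k = ln(5.7/2.02)/0.84 = 1.037/0.84 = 1.235 d.
Distance = v·t = 0.29 m/s × 1.067e+05 s = 3.094e+04 m = 30.94 km.

30.9 km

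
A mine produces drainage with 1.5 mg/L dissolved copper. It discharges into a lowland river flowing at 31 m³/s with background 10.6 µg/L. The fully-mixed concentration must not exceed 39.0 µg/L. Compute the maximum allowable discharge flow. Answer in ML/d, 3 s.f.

10.6 µg/L = 0.0106 mg/L.
39.0 µg/L = 0.039 mg/L.
Mass balance at complete mixing: C_std·(Q_w + Q_r) = Q_w·C_e + Q_r·C_b.
Rearranging, Q_w = Q_r·(C_std − C_b)/(C_e − C_std) = 31·(0.039 − 0.0106) / (1.5 − 0.039) = 0.6026 m³/s.
= 52.06 ML/d.

52.1 ML/d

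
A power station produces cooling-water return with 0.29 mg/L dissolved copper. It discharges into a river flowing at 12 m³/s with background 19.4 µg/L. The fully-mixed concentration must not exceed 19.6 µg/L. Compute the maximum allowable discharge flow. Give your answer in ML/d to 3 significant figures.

19.4 µg/L = 0.0194 mg/L.
19.6 µg/L = 0.0196 mg/L.
Mass balance at complete mixing: C_std·(Q_w + Q_r) = Q_w·C_e + Q_r·C_b.
Rearranging, Q_w = Q_r·(C_std − C_b)/(C_e − C_std) = 12·(0.0196 − 0.0194) / (0.29 − 0.0196) = 0.008876 m³/s.
= 0.7669 ML/d.

0.767 ML/d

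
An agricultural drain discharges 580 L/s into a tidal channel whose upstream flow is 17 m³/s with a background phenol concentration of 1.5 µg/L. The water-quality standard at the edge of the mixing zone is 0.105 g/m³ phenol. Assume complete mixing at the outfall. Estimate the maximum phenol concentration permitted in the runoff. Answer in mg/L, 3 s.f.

3.14 mg/L

580 L/s = 0.58 m³/s.
1.5 µg/L = 0.0015 mg/L.
Mass balance: 0.105·17.58 = 0.58·Cₑ + 17·0.0015.
Cₑ = (1.846 − 0.0255) / 0.58 = 3.139 mg/L.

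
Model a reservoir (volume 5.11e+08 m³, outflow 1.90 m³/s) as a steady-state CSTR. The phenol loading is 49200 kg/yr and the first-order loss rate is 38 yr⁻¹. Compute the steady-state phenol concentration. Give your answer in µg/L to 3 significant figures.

Outflow Q = 1.90 m³/s × 3.156e+07 s/yr = 5.996e+07 m³/yr.
Steady-state CSTR mass balance: W = Q·C + k·V·C, so C = W/(Q + kV).
Q + kV = 5.996e+07 + 38·5.11e+08 = 1.948e+10 m³/yr.
C = 49200/1.948e+10 = 2.526e-06 kg/m³ = 0.002526 mg/L = 2.526 µg/L.

2.53 µg/L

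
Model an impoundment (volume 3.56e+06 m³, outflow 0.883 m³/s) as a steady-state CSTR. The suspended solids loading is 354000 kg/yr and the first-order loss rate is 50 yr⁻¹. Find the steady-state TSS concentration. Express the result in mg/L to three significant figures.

1.72 mg/L

Outflow Q = 0.883 m³/s × 3.156e+07 s/yr = 2.787e+07 m³/yr.
Steady-state CSTR mass balance: W = Q·C + k·V·C, so C = W/(Q + kV).
Q + kV = 2.787e+07 + 50·3.56e+06 = 2.059e+08 m³/yr.
C = 354000/2.059e+08 = 0.00172 kg/m³ = 1.72 mg/L.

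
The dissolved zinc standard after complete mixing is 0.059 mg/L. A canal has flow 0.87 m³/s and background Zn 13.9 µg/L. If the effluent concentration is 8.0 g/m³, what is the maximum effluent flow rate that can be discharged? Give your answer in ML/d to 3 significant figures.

13.9 µg/L = 0.0139 mg/L.
Mass balance at complete mixing: C_std·(Q_w + Q_r) = Q_w·C_e + Q_r·C_b.
Rearranging, Q_w = Q_r·(C_std − C_b)/(C_e − C_std) = 0.87·(0.059 − 0.0139) / (8 − 0.059) = 0.004941 m³/s.
= 0.4269 ML/d.

0.427 ML/d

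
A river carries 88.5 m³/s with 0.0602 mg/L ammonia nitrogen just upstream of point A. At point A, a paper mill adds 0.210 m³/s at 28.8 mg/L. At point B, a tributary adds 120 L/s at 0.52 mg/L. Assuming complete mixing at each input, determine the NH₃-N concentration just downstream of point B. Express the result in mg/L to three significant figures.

0.129 mg/L

After input A: C = (88.5·0.0602 + 0.21·28.8) / 88.71 = 0.1282 mg/L.
120 L/s = 0.12 m³/s.
After input B: C = (88.71·0.1282 + 0.12·0.52) / 88.83 = 0.1288 mg/L.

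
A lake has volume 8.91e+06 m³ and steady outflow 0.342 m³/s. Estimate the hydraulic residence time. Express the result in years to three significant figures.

0.826 yr

Q = 0.342 m³/s × 3.156e+07 s/yr = 1.079e+07 m³/yr.
Hydraulic residence time τ = V/Q = 8.91e+06/1.079e+07 = 0.8256 yr.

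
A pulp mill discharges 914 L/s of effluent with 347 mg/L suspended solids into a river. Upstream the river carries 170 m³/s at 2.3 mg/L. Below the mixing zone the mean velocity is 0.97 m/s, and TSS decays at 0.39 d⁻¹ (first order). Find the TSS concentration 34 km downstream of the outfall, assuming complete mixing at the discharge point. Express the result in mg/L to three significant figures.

3.54 mg/L

914 L/s = 0.914 m³/s.
After complete mixing, C₀ = (0.914·347 + 170·2.3) / 170.9 = 4.143 mg/L.
Travel time t = 3.4e+04 m / 0.97 m/s = 3.505e+04 s = 0.4057 d.
C = 4.143·exp(−0.39·0.4057) = 4.143·0.8537 = 3.537 mg/L.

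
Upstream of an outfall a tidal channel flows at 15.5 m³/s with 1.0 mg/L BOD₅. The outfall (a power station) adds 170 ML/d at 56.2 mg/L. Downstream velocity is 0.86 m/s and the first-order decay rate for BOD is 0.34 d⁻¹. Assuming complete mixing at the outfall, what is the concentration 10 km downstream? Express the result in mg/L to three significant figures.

6.90 mg/L

170 ML/d = 1.968 m³/s.
After complete mixing, C₀ = (1.968·56.2 + 15.5·1) / 17.47 = 7.218 mg/L.
Travel time t = 1e+04 m / 0.86 m/s = 1.163e+04 s = 0.1346 d.
C = 7.218·exp(−0.34·0.1346) = 7.218·0.9553 = 6.895 mg/L.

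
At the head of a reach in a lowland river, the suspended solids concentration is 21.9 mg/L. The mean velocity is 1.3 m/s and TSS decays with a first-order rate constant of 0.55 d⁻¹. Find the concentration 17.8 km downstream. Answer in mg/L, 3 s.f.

20.1 mg/L

Travel time t = 17.8 km / 1.3 m/s = 1.78e+04/1.3 = 1.369e+04 s = 0.1585 d.
First-order decay: C = 21.9·exp(−0.55·0.1585) = 21.9·0.9165 = 20.07 mg/L.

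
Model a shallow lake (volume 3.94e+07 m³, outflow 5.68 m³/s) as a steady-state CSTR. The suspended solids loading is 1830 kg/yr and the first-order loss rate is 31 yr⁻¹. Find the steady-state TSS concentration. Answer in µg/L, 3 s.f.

Outflow Q = 5.68 m³/s × 3.156e+07 s/yr = 1.792e+08 m³/yr.
Steady-state CSTR mass balance: W = Q·C + k·V·C, so C = W/(Q + kV).
Q + kV = 1.792e+08 + 31·3.94e+07 = 1.401e+09 m³/yr.
C = 1830/1.401e+09 = 1.307e-06 kg/m³ = 0.001307 mg/L = 1.307 µg/L.

1.31 µg/L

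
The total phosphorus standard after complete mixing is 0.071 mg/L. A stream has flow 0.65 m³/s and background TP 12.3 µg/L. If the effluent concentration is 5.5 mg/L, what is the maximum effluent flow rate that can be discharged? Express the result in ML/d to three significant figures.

12.3 µg/L = 0.0123 mg/L.
Mass balance at complete mixing: C_std·(Q_w + Q_r) = Q_w·C_e + Q_r·C_b.
Rearranging, Q_w = Q_r·(C_std − C_b)/(C_e − C_std) = 0.65·(0.071 − 0.0123) / (5.5 − 0.071) = 0.007028 m³/s.
= 0.6072 ML/d.

0.607 ML/d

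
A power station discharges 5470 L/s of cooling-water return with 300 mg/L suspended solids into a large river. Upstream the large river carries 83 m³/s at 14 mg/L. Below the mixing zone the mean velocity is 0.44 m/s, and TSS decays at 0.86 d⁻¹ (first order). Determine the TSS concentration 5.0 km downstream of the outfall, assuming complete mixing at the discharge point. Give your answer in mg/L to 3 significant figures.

28.3 mg/L

5470 L/s = 5.47 m³/s.
After complete mixing, C₀ = (5.47·300 + 83·14) / 88.47 = 31.68 mg/L.
Travel time t = 5000 m / 0.44 m/s = 1.136e+04 s = 0.1315 d.
C = 31.68·exp(−0.86·0.1315) = 31.68·0.8931 = 28.29 mg/L.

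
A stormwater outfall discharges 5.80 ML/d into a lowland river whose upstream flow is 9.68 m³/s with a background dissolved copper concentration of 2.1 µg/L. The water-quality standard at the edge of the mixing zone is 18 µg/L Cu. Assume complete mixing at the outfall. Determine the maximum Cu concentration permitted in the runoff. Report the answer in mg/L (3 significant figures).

5.80 ML/d = 0.06713 m³/s.
2.1 µg/L = 0.0021 mg/L.
18 µg/L = 0.018 mg/L.
Mass balance: 0.018·9.747 = 0.06713·Cₑ + 9.68·0.0021.
Cₑ = (0.1754 − 0.02033) / 0.06713 = 2.311 mg/L.

2.31 mg/L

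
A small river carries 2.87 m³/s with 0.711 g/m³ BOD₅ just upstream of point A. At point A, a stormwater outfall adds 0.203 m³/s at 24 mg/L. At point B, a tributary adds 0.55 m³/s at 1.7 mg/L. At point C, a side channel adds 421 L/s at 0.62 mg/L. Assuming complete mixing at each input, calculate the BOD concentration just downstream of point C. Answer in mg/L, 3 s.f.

2.01 mg/L

After input A: C = (2.87·0.711 + 0.203·24) / 3.073 = 2.249 mg/L.
After input B: C = (3.073·2.249 + 0.55·1.7) / 3.623 = 2.166 mg/L.
421 L/s = 0.421 m³/s.
After input C: C = (3.623·2.166 + 0.421·0.62) / 4.044 = 2.005 mg/L.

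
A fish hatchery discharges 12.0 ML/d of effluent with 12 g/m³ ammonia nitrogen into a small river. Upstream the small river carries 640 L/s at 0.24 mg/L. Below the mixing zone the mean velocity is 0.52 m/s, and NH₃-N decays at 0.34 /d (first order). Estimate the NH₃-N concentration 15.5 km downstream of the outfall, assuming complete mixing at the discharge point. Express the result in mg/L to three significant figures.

12.0 ML/d = 0.1389 m³/s.
640 L/s = 0.64 m³/s.
After complete mixing, C₀ = (0.1389·12 + 0.64·0.24) / 0.7789 = 2.337 mg/L.
Travel time t = 1.55e+04 m / 0.52 m/s = 2.981e+04 s = 0.345 d.
C = 2.337·exp(−0.34·0.345) = 2.337·0.8893 = 2.078 mg/L.

2.08 mg/L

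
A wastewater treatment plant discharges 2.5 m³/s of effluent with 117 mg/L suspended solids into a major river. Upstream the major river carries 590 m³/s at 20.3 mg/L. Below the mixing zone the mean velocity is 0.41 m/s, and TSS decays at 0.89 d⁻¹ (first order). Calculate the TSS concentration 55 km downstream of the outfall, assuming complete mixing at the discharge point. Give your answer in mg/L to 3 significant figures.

After complete mixing, C₀ = (2.5·117 + 590·20.3) / 592.5 = 20.71 mg/L.
Travel time t = 5.5e+04 m / 0.41 m/s = 1.341e+05 s = 1.553 d.
C = 20.71·exp(−0.89·1.553) = 20.71·0.2511 = 5.2 mg/L.

5.20 mg/L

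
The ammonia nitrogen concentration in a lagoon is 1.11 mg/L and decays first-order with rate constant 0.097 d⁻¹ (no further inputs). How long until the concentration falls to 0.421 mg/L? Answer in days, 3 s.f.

t = ln(C₀/C)/k = ln(1.11/0.421)/0.097 = 0.9695/0.097 = 9.995 d.

9.99 d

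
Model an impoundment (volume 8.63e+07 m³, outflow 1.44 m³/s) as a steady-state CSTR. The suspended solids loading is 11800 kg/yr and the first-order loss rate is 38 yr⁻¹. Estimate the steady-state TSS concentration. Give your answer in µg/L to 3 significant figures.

3.55 µg/L

Outflow Q = 1.44 m³/s × 3.156e+07 s/yr = 4.544e+07 m³/yr.
Steady-state CSTR mass balance: W = Q·C + k·V·C, so C = W/(Q + kV).
Q + kV = 4.544e+07 + 38·8.63e+07 = 3.325e+09 m³/yr.
C = 11800/3.325e+09 = 3.549e-06 kg/m³ = 0.003549 mg/L = 3.549 µg/L.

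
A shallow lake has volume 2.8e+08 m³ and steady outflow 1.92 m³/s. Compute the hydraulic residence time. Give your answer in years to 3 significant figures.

4.62 yr

Q = 1.92 m³/s × 3.156e+07 s/yr = 6.059e+07 m³/yr.
Hydraulic residence time τ = V/Q = 2.8e+08/6.059e+07 = 4.621 yr.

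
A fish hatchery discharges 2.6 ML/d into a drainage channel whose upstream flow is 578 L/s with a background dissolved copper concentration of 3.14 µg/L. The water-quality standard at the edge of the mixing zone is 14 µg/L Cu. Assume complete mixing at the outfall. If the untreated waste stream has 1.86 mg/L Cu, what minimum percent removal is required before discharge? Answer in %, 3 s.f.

88.0 %

2.6 ML/d = 0.03009 m³/s.
578 L/s = 0.578 m³/s.
3.14 µg/L = 0.00314 mg/L.
14 µg/L = 0.014 mg/L.
Mass balance: 0.014·0.6081 = 0.03009·Cₑ + 0.578·0.00314.
Cₑ = (0.008513 − 0.001815) / 0.03009 = 0.2226 mg/L.
Required removal = 1 − 0.2226/1.86 = 88.03 %.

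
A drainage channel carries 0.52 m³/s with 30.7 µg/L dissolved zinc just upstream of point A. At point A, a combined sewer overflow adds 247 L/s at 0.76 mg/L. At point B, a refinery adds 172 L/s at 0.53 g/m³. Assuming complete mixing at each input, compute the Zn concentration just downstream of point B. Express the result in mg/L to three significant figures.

0.314 mg/L

30.7 µg/L = 0.0307 mg/L.
247 L/s = 0.247 m³/s.
After input A: C = (0.52·0.0307 + 0.247·0.76) / 0.767 = 0.2656 mg/L.
172 L/s = 0.172 m³/s.
After input B: C = (0.767·0.2656 + 0.172·0.53) / 0.939 = 0.314 mg/L.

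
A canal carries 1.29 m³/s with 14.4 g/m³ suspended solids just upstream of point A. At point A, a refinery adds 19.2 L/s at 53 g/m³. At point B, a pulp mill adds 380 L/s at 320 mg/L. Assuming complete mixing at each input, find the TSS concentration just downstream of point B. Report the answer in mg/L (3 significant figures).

19.2 L/s = 0.0192 m³/s.
After input A: C = (1.29·14.4 + 0.0192·53) / 1.309 = 14.97 mg/L.
380 L/s = 0.38 m³/s.
After input B: C = (1.309·14.97 + 0.38·320) / 1.689 = 83.59 mg/L.

83.6 mg/L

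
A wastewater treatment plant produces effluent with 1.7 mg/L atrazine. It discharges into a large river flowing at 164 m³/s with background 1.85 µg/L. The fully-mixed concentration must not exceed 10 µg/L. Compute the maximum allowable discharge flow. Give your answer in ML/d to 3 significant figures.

68.3 ML/d

1.85 µg/L = 0.00185 mg/L.
10 µg/L = 0.01 mg/L.
Mass balance at complete mixing: C_std·(Q_w + Q_r) = Q_w·C_e + Q_r·C_b.
Rearranging, Q_w = Q_r·(C_std − C_b)/(C_e − C_std) = 164·(0.01 − 0.00185) / (1.7 − 0.01) = 0.7909 m³/s.
= 68.33 ML/d.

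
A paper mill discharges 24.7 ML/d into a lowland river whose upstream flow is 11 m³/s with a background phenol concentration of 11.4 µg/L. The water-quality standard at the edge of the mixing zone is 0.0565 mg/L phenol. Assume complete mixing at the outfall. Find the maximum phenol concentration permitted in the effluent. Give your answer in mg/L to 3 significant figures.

24.7 ML/d = 0.2859 m³/s.
11.4 µg/L = 0.0114 mg/L.
Mass balance: 0.0565·11.29 = 0.2859·Cₑ + 11·0.0114.
Cₑ = (0.6377 − 0.1254) / 0.2859 = 1.792 mg/L.

1.79 mg/L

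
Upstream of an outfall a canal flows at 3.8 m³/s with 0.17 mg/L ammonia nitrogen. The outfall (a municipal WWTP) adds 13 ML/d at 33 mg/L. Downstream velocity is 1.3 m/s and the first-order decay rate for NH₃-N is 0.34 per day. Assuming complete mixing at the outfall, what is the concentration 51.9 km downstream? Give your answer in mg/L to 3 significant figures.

1.21 mg/L

13 ML/d = 0.1505 m³/s.
After complete mixing, C₀ = (0.1505·33 + 3.8·0.17) / 3.95 = 1.42 mg/L.
Travel time t = 5.19e+04 m / 1.3 m/s = 3.992e+04 s = 0.4621 d.
C = 1.42·exp(−0.34·0.4621) = 1.42·0.8546 = 1.214 mg/L.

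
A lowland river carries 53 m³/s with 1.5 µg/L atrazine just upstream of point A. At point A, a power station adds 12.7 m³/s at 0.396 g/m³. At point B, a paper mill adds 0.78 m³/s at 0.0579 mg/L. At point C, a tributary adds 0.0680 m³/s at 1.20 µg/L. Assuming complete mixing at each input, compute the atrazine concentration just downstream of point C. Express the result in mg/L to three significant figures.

1.5 µg/L = 0.0015 mg/L.
After input A: C = (53·0.0015 + 12.7·0.396) / 65.7 = 0.07776 mg/L.
After input B: C = (65.7·0.07776 + 0.78·0.0579) / 66.48 = 0.07753 mg/L.
1.20 µg/L = 0.0012 mg/L.
After input C: C = (66.48·0.07753 + 0.068·0.0012) / 66.55 = 0.07745 mg/L.

0.0774 mg/L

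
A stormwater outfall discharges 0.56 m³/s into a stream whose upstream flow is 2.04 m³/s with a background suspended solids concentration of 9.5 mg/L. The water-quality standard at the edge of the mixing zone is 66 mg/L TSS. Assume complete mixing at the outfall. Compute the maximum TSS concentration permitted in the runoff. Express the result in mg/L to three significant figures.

Mass balance: 66·2.6 = 0.56·Cₑ + 2.04·9.5.
Cₑ = (171.6 − 19.38) / 0.56 = 271.8 mg/L.

272 mg/L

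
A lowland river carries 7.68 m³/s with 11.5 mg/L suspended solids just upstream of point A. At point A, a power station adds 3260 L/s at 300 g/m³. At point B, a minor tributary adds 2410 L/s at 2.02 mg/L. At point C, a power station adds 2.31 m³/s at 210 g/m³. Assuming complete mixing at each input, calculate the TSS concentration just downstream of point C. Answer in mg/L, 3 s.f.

3260 L/s = 3.26 m³/s.
After input A: C = (7.68·11.5 + 3.26·300) / 10.94 = 97.47 mg/L.
2410 L/s = 2.41 m³/s.
After input B: C = (10.94·97.47 + 2.41·2.02) / 13.35 = 80.24 mg/L.
After input C: C = (13.35·80.24 + 2.31·210) / 15.66 = 99.38 mg/L.

99.4 mg/L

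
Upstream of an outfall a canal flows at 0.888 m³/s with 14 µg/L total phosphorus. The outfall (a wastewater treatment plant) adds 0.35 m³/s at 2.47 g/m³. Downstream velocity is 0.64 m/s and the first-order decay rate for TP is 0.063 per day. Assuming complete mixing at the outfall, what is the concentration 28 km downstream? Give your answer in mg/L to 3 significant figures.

14 µg/L = 0.014 mg/L.
After complete mixing, C₀ = (0.35·2.47 + 0.888·0.014) / 1.238 = 0.7083 mg/L.
Travel time t = 2.8e+04 m / 0.64 m/s = 4.375e+04 s = 0.5064 d.
C = 0.7083·exp(−0.063·0.5064) = 0.7083·0.9686 = 0.6861 mg/L.

0.686 mg/L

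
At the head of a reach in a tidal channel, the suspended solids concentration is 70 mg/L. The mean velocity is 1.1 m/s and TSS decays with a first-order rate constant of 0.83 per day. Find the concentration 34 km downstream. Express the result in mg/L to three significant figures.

52.0 mg/L

Travel time t = 34 km / 1.1 m/s = 3.4e+04/1.1 = 3.091e+04 s = 0.3577 d.
First-order decay: C = 70·exp(−0.83·0.3577) = 70·0.7431 = 52.02 mg/L.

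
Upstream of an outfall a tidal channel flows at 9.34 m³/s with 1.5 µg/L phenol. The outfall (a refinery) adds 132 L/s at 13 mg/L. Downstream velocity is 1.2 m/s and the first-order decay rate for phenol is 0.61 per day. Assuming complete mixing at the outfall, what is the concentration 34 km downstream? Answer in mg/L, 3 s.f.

0.150 mg/L

132 L/s = 0.132 m³/s.
1.5 µg/L = 0.0015 mg/L.
After complete mixing, C₀ = (0.132·13 + 9.34·0.0015) / 9.472 = 0.1826 mg/L.
Travel time t = 3.4e+04 m / 1.2 m/s = 2.833e+04 s = 0.3279 d.
C = 0.1826·exp(−0.61·0.3279) = 0.1826·0.8187 = 0.1495 mg/L.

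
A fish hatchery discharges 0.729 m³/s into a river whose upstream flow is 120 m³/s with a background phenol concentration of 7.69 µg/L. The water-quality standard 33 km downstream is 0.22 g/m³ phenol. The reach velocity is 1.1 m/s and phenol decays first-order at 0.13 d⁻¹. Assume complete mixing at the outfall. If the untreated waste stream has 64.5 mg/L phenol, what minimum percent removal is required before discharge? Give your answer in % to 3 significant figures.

7.69 µg/L = 0.00769 mg/L.
Travel time to the compliance point: t = 3.3e+04/1.1 = 3e+04 s = 0.3472 d; decay factor exp(−0.13·0.3472) = 0.9559.
So the concentration just after mixing may be at most 0.22/0.9559 = 0.2302 mg/L.
Mass balance: 0.2302·120.7 = 0.729·Cₑ + 120·0.00769.
Cₑ = (27.79 − 0.9228) / 0.729 = 36.85 mg/L.
Required removal = 1 − 36.85/64.5 = 42.87 %.

42.9 %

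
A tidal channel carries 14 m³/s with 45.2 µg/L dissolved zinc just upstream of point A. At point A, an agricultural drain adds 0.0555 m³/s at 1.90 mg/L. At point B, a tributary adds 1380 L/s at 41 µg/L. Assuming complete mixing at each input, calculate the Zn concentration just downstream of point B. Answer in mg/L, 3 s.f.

45.2 µg/L = 0.0452 mg/L.
After input A: C = (14·0.0452 + 0.0555·1.9) / 14.06 = 0.05252 mg/L.
1380 L/s = 1.38 m³/s.
41 µg/L = 0.041 mg/L.
After input B: C = (14.06·0.05252 + 1.38·0.041) / 15.44 = 0.05149 mg/L.

0.0515 mg/L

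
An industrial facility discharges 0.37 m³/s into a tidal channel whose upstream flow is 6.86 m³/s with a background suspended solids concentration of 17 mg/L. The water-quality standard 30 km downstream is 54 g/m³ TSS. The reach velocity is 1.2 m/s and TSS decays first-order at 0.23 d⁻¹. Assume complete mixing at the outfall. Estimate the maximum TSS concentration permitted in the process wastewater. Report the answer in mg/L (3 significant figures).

813 mg/L

Travel time to the compliance point: t = 3e+04/1.2 = 2.5e+04 s = 0.2894 d; decay factor exp(−0.23·0.2894) = 0.9356.
So the concentration just after mixing may be at most 54/0.9356 = 57.72 mg/L.
Mass balance: 57.72·7.23 = 0.37·Cₑ + 6.86·17.
Cₑ = (417.3 − 116.6) / 0.37 = 812.6 mg/L.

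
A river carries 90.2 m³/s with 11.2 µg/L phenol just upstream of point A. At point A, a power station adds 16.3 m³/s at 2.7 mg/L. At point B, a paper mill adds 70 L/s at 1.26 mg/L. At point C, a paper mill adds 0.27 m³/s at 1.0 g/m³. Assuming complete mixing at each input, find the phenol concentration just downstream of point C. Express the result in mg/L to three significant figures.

0.425 mg/L

11.2 µg/L = 0.0112 mg/L.
After input A: C = (90.2·0.0112 + 16.3·2.7) / 106.5 = 0.4227 mg/L.
70 L/s = 0.07 m³/s.
After input B: C = (106.5·0.4227 + 0.07·1.26) / 106.6 = 0.4233 mg/L.
After input C: C = (106.6·0.4233 + 0.27·1) / 106.8 = 0.4247 mg/L.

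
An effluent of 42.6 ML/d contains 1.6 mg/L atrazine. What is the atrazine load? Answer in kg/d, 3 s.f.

68.2 kg/d

42.6 ML/d = 0.4931 m³/s.
Mass flux = Q·C = 0.4931 m³/s × 1.6 g/m³ = 0.7889 g/s.
= 0.7889 g/s × 86.4 = 68.16 kg/d.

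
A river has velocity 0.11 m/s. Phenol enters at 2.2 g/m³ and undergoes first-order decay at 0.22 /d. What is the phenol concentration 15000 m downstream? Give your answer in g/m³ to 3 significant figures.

1.55 g/m³

Travel time t = 15000 m / 0.11 m/s = 1.5e+04/0.11 = 1.364e+05 s = 1.578 d.
First-order decay: C = 2.2·exp(−0.22·1.578) = 2.2·0.7066 = 1.555 g/m³.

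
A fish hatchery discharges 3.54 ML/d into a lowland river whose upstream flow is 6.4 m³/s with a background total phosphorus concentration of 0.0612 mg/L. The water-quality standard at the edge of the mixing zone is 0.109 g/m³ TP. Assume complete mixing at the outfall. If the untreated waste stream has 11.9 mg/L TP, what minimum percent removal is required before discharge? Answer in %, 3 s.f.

3.54 ML/d = 0.04097 m³/s.
Mass balance: 0.109·6.441 = 0.04097·Cₑ + 6.4·0.0612.
Cₑ = (0.7021 − 0.3917) / 0.04097 = 7.576 mg/L.
Required removal = 1 − 7.576/11.9 = 36.34 %.

36.3 %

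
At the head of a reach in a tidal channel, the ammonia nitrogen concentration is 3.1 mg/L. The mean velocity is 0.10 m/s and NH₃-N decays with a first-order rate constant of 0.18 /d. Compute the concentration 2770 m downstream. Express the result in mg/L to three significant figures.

2.93 mg/L

Travel time t = 2770 m / 0.10 m/s = 2770/0.10 = 2.77e+04 s = 0.3206 d.
First-order decay: C = 3.1·exp(−0.18·0.3206) = 3.1·0.9439 = 2.926 mg/L.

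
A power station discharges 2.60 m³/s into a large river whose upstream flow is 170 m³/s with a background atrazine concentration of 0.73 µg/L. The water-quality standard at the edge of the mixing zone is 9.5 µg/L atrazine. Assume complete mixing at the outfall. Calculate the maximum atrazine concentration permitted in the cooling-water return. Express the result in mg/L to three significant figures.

0.73 µg/L = 0.00073 mg/L.
9.5 µg/L = 0.0095 mg/L.
Mass balance: 0.0095·172.6 = 2.6·Cₑ + 170·0.00073.
Cₑ = (1.64 − 0.1241) / 2.6 = 0.5829 mg/L.

0.583 mg/L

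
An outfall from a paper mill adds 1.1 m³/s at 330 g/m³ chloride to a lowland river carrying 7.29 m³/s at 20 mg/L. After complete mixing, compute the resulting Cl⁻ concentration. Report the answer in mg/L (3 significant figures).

Flow-weighted mixing gives C = (1.1·330 + 7.29·20) / (1.1 + 7.29) = 508.8/8.39 = 60.64 mg/L.

60.6 mg/L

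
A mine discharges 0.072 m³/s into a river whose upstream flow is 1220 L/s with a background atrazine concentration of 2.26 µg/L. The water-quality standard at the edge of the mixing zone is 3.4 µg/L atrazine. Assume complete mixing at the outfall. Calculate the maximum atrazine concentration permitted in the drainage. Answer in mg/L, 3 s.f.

1220 L/s = 1.22 m³/s.
2.26 µg/L = 0.00226 mg/L.
3.4 µg/L = 0.0034 mg/L.
Mass balance: 0.0034·1.292 = 0.072·Cₑ + 1.22·0.00226.
Cₑ = (0.004393 − 0.002757) / 0.072 = 0.02272 mg/L.

0.0227 mg/L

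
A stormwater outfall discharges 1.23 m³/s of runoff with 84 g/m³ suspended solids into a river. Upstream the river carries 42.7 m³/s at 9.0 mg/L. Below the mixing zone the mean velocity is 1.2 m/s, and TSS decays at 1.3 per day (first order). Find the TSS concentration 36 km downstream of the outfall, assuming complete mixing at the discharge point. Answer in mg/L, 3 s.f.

7.07 mg/L

After complete mixing, C₀ = (1.23·84 + 42.7·9) / 43.93 = 11.1 mg/L.
Travel time t = 3.6e+04 m / 1.2 m/s = 3e+04 s = 0.3472 d.
C = 11.1·exp(−1.3·0.3472) = 11.1·0.6367 = 7.068 mg/L.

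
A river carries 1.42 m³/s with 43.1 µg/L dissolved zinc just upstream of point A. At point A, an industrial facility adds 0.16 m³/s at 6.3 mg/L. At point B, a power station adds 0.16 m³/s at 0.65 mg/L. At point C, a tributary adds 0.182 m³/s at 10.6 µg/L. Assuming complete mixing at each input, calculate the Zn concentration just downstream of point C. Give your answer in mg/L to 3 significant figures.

43.1 µg/L = 0.0431 mg/L.
After input A: C = (1.42·0.0431 + 0.16·6.3) / 1.58 = 0.6767 mg/L.
After input B: C = (1.58·0.6767 + 0.16·0.65) / 1.74 = 0.6743 mg/L.
10.6 µg/L = 0.0106 mg/L.
After input C: C = (1.74·0.6743 + 0.182·0.0106) / 1.922 = 0.6114 mg/L.

0.611 mg/L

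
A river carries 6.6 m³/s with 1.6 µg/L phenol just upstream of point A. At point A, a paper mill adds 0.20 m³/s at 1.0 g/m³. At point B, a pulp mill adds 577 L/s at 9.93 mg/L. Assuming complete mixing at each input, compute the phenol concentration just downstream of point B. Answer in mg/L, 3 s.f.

0.805 mg/L

1.6 µg/L = 0.0016 mg/L.
After input A: C = (6.6·0.0016 + 0.2·1) / 6.8 = 0.03096 mg/L.
577 L/s = 0.577 m³/s.
After input B: C = (6.8·0.03096 + 0.577·9.93) / 7.377 = 0.8052 mg/L.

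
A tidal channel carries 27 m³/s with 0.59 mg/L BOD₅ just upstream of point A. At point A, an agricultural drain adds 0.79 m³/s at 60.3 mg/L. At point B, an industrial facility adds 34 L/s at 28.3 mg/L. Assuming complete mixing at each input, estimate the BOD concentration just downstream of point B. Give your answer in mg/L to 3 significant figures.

After input A: C = (27·0.59 + 0.79·60.3) / 27.79 = 2.287 mg/L.
34 L/s = 0.034 m³/s.
After input B: C = (27.79·2.287 + 0.034·28.3) / 27.82 = 2.319 mg/L.

2.32 mg/L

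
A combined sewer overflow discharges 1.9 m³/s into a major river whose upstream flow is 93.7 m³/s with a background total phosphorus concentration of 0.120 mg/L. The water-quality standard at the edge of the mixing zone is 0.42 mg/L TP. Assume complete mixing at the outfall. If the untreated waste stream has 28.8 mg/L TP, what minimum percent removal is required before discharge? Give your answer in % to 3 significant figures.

Mass balance: 0.42·95.6 = 1.9·Cₑ + 93.7·0.12.
Cₑ = (40.15 − 11.24) / 1.9 = 15.21 mg/L.
Required removal = 1 − 15.21/28.8 = 47.17 %.

47.2 %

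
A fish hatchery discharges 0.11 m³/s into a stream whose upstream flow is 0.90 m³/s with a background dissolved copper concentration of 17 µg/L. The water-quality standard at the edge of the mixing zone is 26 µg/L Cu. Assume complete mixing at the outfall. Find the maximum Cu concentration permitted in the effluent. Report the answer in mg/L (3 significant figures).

17 µg/L = 0.017 mg/L.
26 µg/L = 0.026 mg/L.
Mass balance: 0.026·1.01 = 0.11·Cₑ + 0.9·0.017.
Cₑ = (0.02626 − 0.0153) / 0.11 = 0.09964 mg/L.

0.0996 mg/L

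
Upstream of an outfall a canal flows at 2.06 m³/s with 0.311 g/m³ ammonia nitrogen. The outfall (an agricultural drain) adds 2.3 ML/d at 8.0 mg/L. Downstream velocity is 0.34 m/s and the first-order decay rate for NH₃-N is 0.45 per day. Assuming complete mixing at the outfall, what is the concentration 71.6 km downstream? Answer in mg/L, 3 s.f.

0.137 mg/L

2.3 ML/d = 0.02662 m³/s.
After complete mixing, C₀ = (0.02662·8 + 2.06·0.311) / 2.087 = 0.4091 mg/L.
Travel time t = 7.16e+04 m / 0.34 m/s = 2.106e+05 s = 2.437 d.
C = 0.4091·exp(−0.45·2.437) = 0.4091·0.3339 = 0.1366 mg/L.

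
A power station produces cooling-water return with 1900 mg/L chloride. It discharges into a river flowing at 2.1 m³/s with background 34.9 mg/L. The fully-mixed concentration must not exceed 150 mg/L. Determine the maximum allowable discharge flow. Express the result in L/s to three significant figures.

138 L/s

Mass balance at complete mixing: C_std·(Q_w + Q_r) = Q_w·C_e + Q_r·C_b.
Rearranging, Q_w = Q_r·(C_std − C_b)/(C_e − C_std) = 2.1·(150 − 34.9) / (1900 − 150) = 0.1381 m³/s.
= 138.1 L/s.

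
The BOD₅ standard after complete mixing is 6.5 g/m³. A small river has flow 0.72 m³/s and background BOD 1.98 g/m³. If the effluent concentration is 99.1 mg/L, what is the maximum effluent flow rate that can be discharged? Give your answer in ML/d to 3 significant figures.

3.04 ML/d

Mass balance at complete mixing: C_std·(Q_w + Q_r) = Q_w·C_e + Q_r·C_b.
Rearranging, Q_w = Q_r·(C_std − C_b)/(C_e − C_std) = 0.72·(6.5 − 1.98) / (99.1 − 6.5) = 0.03514 m³/s.
= 3.037 ML/d.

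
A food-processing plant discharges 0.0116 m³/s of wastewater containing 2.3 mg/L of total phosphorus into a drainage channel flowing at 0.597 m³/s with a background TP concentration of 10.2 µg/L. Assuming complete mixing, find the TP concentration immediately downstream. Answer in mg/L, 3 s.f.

10.2 µg/L = 0.0102 mg/L.
Flow-weighted mixing gives C = (0.0116·2.3 + 0.597·0.0102) / (0.0116 + 0.597) = 0.03277/0.6086 = 0.05384 mg/L.

0.0538 mg/L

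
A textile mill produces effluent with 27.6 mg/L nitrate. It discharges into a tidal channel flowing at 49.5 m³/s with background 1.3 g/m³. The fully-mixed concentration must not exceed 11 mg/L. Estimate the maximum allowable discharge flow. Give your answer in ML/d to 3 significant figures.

Mass balance at complete mixing: C_std·(Q_w + Q_r) = Q_w·C_e + Q_r·C_b.
Rearranging, Q_w = Q_r·(C_std − C_b)/(C_e − C_std) = 49.5·(11 − 1.3) / (27.6 − 11) = 28.92 m³/s.
= 2499 ML/d.

2500 ML/d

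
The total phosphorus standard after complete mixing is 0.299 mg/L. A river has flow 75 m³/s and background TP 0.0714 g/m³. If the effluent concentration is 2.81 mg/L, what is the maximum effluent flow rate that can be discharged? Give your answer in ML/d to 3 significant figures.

Mass balance at complete mixing: C_std·(Q_w + Q_r) = Q_w·C_e + Q_r·C_b.
Rearranging, Q_w = Q_r·(C_std − C_b)/(C_e − C_std) = 75·(0.299 − 0.0714) / (2.81 − 0.299) = 6.798 m³/s.
= 587.4 ML/d.

587 ML/d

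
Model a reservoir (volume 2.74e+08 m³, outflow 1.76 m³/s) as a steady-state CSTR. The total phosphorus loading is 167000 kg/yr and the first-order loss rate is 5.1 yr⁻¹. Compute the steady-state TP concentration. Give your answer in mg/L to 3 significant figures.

0.115 mg/L

Outflow Q = 1.76 m³/s × 3.156e+07 s/yr = 5.554e+07 m³/yr.
Steady-state CSTR mass balance: W = Q·C + k·V·C, so C = W/(Q + kV).
Q + kV = 5.554e+07 + 5.1·2.74e+08 = 1.453e+09 m³/yr.
C = 167000/1.453e+09 = 0.0001149 kg/m³ = 0.1149 mg/L.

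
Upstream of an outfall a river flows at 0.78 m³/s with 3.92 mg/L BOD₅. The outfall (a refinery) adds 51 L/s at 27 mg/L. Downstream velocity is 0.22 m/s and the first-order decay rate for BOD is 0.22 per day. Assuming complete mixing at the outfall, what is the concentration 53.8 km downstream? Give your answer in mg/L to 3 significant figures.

2.86 mg/L

51 L/s = 0.051 m³/s.
After complete mixing, C₀ = (0.051·27 + 0.78·3.92) / 0.831 = 5.336 mg/L.
Travel time t = 5.38e+04 m / 0.22 m/s = 2.445e+05 s = 2.83 d.
C = 5.336·exp(−0.22·2.83) = 5.336·0.5365 = 2.863 mg/L.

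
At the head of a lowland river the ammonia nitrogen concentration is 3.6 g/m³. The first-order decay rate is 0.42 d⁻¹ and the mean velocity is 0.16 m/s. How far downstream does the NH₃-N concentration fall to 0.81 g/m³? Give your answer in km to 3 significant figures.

From C = C₀·e^(−kt), t = ln(C₀/C)/k = ln(3.6/0.81)/0.42 = 1.492/0.42 = 3.552 d.
Distance = v·t = 0.16 m/s × 3.069e+05 s = 4.91e+04 m = 49.1 km.

49.1 km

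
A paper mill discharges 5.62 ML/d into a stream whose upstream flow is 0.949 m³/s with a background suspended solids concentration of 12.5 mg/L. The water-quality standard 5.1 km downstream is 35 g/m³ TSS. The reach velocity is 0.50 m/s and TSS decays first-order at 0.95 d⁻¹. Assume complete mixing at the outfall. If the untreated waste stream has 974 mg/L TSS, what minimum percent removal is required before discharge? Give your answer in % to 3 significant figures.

56.1 %

5.62 ML/d = 0.06505 m³/s.
Travel time to the compliance point: t = 5100/0.50 = 1.02e+04 s = 0.1181 d; decay factor exp(−0.95·0.1181) = 0.8939.
So the concentration just after mixing may be at most 35/0.8939 = 39.15 mg/L.
Mass balance: 39.15·1.014 = 0.06505·Cₑ + 0.949·12.5.
Cₑ = (39.7 − 11.86) / 0.06505 = 428 mg/L.
Required removal = 1 − 428/974 = 56.05 %.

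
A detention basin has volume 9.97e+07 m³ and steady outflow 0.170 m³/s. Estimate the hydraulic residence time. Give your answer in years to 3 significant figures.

18.6 yr

Q = 0.170 m³/s × 3.156e+07 s/yr = 5.365e+06 m³/yr.
Hydraulic residence time τ = V/Q = 9.97e+07/5.365e+06 = 18.58 yr.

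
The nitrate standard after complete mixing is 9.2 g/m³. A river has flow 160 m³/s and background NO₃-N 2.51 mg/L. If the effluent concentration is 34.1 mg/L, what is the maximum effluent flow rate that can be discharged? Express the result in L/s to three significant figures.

43000 L/s

Mass balance at complete mixing: C_std·(Q_w + Q_r) = Q_w·C_e + Q_r·C_b.
Rearranging, Q_w = Q_r·(C_std − C_b)/(C_e − C_std) = 160·(9.2 − 2.51) / (34.1 − 9.2) = 42.99 m³/s.
= 4.299e+04 L/s.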